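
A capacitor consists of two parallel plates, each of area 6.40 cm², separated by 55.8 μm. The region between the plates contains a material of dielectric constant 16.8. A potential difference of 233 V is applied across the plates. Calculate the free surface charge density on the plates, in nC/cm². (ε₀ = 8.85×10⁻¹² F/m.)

A = 6.40 cm² = 6.40×10⁻⁴ m².
C = κε₀A/d = 16.8 × 8.85×10⁻¹² × 6.40×10⁻⁴ / 5.58×10⁻⁵ = 1.71×10⁻⁹ F.
σ = Q/A = CV/A = 1.71×10⁻⁹ × 233 / 6.40×10⁻⁴ = 6.21×10⁻⁴ C/m².

62.1 nC/cm²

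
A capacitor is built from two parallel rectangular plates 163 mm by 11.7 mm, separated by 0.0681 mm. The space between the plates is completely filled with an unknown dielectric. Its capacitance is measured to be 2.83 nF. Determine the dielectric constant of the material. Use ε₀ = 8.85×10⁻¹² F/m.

A = 163 × 11.7 mm² = 1.91×10⁻³ m².
κ = Cd/(ε₀A) = 2.83×10⁻⁹ × 6.81×10⁻⁵ / (8.85×10⁻¹² × 1.91×10⁻³) = 11.4.

11.4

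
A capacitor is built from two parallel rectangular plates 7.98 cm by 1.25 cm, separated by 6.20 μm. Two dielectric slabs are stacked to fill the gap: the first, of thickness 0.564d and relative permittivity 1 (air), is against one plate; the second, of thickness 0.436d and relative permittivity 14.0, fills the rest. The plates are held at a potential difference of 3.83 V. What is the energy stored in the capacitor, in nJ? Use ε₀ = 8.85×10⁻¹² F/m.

A = 7.98 × 1.25 cm² = 9.98×10⁻⁴ m².
Stacked slabs ⇒ two capacitors in series, each with the full plate area.
C₁ = κ₁ε₀A/d₁ = 1.00 × 8.85×10⁻¹² × 9.98×10⁻⁴ / 3.50×10⁻⁶ = 2.52×10⁻⁹ F.
C₂ = κ₂ε₀A/d₂ = 14.0 × 8.85×10⁻¹² × 9.98×10⁻⁴ / 2.70×10⁻⁶ = 4.57×10⁻⁸ F.
C = (1/C₁ + 1/C₂)⁻¹ = 2.39×10⁻⁹ F.
U = ½CV² = ½ × 2.39×10⁻⁹ × (3.83)² = 1.75×10⁻⁸ J.

17.5 nJ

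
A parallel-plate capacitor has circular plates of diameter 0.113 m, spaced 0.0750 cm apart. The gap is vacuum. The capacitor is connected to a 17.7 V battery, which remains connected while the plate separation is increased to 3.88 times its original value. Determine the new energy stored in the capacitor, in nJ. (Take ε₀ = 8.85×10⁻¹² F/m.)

A = π(0.113/2 m)² = 1.00×10⁻² m².
Initially C₁ = ε₀A/d = 8.85×10⁻¹² × 1.00×10⁻² / 7.50×10⁻⁴ = 1.18×10⁻¹⁰ F.
U₁ = 1.85×10⁻⁸ J.
Battery connected ⇒ V is held fixed. C₂ = 0.258 C₁ and U = ½CV², so U₂/U₁ = C₂/C₁ = 0.258.
U₂ = 0.258 × 1.85×10⁻⁸ = 4.78×10⁻⁹ J.

U ≈ 4.78 nJ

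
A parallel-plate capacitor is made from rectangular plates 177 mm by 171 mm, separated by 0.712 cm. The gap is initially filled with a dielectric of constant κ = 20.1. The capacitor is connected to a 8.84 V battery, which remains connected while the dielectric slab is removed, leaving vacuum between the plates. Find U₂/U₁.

Battery connected ⇒ V is held fixed.
C₂ = 0.0498 C₁ and U = ½CV², so U₂/U₁ = C₂/C₁ = 0.0498.

U₂/U₁ ≈ 0.0498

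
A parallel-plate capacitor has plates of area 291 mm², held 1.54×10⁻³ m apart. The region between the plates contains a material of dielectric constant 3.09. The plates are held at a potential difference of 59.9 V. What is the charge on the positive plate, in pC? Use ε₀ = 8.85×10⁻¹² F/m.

A = 291 mm² = 2.91×10⁻⁴ m².
C = κε₀A/d = 3.09 × 8.85×10⁻¹² × 2.91×10⁻⁴ / 1.54×10⁻³ = 5.17×10⁻¹² F.
Q = CV = 5.17×10⁻¹² × 59.9 = 3.10×10⁻¹⁰ C.

Q ≈ 310 pC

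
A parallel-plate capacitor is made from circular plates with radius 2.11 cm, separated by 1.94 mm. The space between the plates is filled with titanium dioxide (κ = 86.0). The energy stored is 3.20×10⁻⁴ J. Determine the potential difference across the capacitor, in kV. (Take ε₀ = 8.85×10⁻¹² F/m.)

1.08 kV

A = π(2.11 cm)² = 1.40×10⁻³ m².
C = κε₀A/d = 86.0 × 8.85×10⁻¹² × 1.40×10⁻³ / 1.94×10⁻³ = 5.49×10⁻¹⁰ F.
V = √(2U/C) = √(2 × 3.20×10⁻⁴ / 5.49×10⁻¹⁰) = 1.08×10³ V.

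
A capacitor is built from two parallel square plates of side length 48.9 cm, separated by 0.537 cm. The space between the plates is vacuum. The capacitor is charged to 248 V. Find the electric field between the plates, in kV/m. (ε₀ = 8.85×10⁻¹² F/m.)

E ≈ 46.2 kV/m

E = V/d = 248 / 5.37×10⁻³ = 4.62×10⁴ V/m.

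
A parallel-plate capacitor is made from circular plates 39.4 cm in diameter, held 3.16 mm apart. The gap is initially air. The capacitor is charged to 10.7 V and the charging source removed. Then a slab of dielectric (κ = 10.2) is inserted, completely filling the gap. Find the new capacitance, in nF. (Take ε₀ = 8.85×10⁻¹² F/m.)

A = π(39.4/2 cm)² = 0.122 m².
Initially C₁ = ε₀A/d = 8.85×10⁻¹² × 0.122 / 3.16×10⁻³ = 3.41×10⁻¹⁰ F.
C = κε₀A/d scales with κ, so C₂/C₁ = κ = 10.2.
C₂ = 10.2 × 3.41×10⁻¹⁰ = 3.48×10⁻⁹ F.

3.48 nF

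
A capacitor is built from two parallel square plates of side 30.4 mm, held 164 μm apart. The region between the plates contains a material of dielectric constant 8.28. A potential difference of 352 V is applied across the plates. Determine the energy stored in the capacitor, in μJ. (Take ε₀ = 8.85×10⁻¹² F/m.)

25.6 μJ

A = (30.4 mm)² = 9.24×10⁻⁴ m².
C = κε₀A/d = 8.28 × 8.85×10⁻¹² × 9.24×10⁻⁴ / 1.64×10⁻⁴ = 4.13×10⁻¹⁰ F.
U = ½CV² = ½ × 4.13×10⁻¹⁰ × (352)² = 2.56×10⁻⁵ J.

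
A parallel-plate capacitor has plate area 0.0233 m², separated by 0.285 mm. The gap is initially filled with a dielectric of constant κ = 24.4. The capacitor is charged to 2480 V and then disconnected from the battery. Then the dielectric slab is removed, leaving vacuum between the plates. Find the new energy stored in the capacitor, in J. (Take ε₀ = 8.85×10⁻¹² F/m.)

Initially C₁ = κε₀A/d = 24.4 × 8.85×10⁻¹² × 2.33×10⁻² / 2.85×10⁻⁴ = 1.77×10⁻⁸ F.
U₁ = 5.43×10⁻² J.
Isolated ⇒ Q is held fixed. C₂ = 0.0410 C₁ and U = Q²/(2C), so U₂/U₁ = C₁/C₂ = 24.4.
U₂ = 24.4 × 5.43×10⁻² = 1.32 J.

1.32 J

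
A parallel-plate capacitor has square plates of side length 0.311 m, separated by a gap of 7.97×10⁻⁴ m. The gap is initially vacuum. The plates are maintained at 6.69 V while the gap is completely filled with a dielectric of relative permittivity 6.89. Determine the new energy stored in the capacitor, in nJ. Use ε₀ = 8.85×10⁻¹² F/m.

166 nJ

A = (0.311 m)² = 9.67×10⁻² m².
Initially C₁ = ε₀A/d = 8.85×10⁻¹² × 9.67×10⁻² / 7.97×10⁻⁴ = 1.07×10⁻⁹ F.
U₁ = 2.40×10⁻⁸ J.
Battery connected ⇒ V is held fixed. C₂ = 6.89 C₁ and U = ½CV², so U₂/U₁ = C₂/C₁ = 6.89.
U₂ = 6.89 × 2.40×10⁻⁸ = 1.66×10⁻⁷ J.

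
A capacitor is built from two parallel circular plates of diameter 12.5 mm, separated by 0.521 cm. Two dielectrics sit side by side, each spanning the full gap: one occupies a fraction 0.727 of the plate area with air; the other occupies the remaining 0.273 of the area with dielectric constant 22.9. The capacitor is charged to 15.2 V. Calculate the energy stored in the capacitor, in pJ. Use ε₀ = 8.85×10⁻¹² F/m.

A = π(12.5/2 mm)² = 1.23×10⁻⁴ m².
Side-by-side slabs ⇒ two capacitors in parallel, each spanning the full gap.
C₁ = κ₁ε₀A₁/d = 1.00 × 8.85×10⁻¹² × 8.92×10⁻⁵ / 5.21×10⁻³ = 1.52×10⁻¹³ F.
C₂ = κ₂ε₀A₂/d = 22.9 × 8.85×10⁻¹² × 3.35×10⁻⁵ / 5.21×10⁻³ = 1.30×10⁻¹² F.
C = C₁ + C₂ = 1.45×10⁻¹² F.
U = ½CV² = ½ × 1.45×10⁻¹² × (15.2)² = 1.68×10⁻¹⁰ J.

168 pJ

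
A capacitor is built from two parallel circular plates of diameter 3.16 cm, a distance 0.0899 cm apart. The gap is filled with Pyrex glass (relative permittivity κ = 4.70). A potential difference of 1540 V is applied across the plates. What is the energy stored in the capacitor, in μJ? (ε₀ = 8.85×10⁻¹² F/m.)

U ≈ 43.0 μJ

A = π(3.16/2 cm)² = 7.84×10⁻⁴ m².
C = κε₀A/d = 4.70 × 8.85×10⁻¹² × 7.84×10⁻⁴ / 8.99×10⁻⁴ = 3.63×10⁻¹¹ F.
U = ½CV² = ½ × 3.63×10⁻¹¹ × (1540)² = 4.30×10⁻⁵ J.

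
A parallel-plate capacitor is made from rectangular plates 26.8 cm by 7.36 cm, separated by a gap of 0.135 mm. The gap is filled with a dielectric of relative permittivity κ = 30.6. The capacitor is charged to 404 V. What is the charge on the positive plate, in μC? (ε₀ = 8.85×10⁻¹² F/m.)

16.0 μC

A = 26.8 × 7.36 cm² = 1.97×10⁻² m².
C = κε₀A/d = 30.6 × 8.85×10⁻¹² × 1.97×10⁻² / 1.35×10⁻⁴ = 3.96×10⁻⁸ F.
Q = CV = 3.96×10⁻⁸ × 404 = 1.60×10⁻⁵ C.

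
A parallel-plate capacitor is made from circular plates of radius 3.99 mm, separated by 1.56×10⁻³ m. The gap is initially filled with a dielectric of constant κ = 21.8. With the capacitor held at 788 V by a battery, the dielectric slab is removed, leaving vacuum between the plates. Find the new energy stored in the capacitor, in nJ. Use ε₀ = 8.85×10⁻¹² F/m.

U ≈ 88.1 nJ

A = π(3.99 mm)² = 5.00×10⁻⁵ m².
Initially C₁ = κε₀A/d = 21.8 × 8.85×10⁻¹² × 5.00×10⁻⁵ / 1.56×10⁻³ = 6.19×10⁻¹² F.
U₁ = 1.92×10⁻⁶ J.
Battery connected ⇒ V is held fixed. C₂ = 0.0459 C₁ and U = ½CV², so U₂/U₁ = C₂/C₁ = 0.0459.
U₂ = 0.0459 × 1.92×10⁻⁶ = 8.81×10⁻⁸ J.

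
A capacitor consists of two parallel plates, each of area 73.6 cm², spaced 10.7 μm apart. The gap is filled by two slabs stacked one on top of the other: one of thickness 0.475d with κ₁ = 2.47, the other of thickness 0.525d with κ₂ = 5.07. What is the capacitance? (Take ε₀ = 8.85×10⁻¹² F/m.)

C ≈ 20.6 nF

A = 73.6 cm² = 7.36×10⁻³ m².
Stacked slabs ⇒ two capacitors in series, each with the full plate area.
C₁ = κ₁ε₀A/d₁ = 2.47 × 8.85×10⁻¹² × 7.36×10⁻³ / 5.08×10⁻⁶ = 3.17×10⁻⁸ F.
C₂ = κ₂ε₀A/d₂ = 5.07 × 8.85×10⁻¹² × 7.36×10⁻³ / 5.62×10⁻⁶ = 5.88×10⁻⁸ F.
C = (1/C₁ + 1/C₂)⁻¹ = 2.06×10⁻⁸ F.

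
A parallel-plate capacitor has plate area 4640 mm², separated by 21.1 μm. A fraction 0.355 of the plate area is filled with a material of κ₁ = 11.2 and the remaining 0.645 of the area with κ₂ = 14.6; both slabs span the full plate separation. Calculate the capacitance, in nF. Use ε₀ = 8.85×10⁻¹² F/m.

A = 4640 mm² = 4.64×10⁻³ m².
Side-by-side slabs ⇒ two capacitors in parallel, each spanning the full gap.
C₁ = κ₁ε₀A₁/d = 11.2 × 8.85×10⁻¹² × 1.65×10⁻³ / 2.11×10⁻⁵ = 7.74×10⁻⁹ F.
C₂ = κ₂ε₀A₂/d = 14.6 × 8.85×10⁻¹² × 2.99×10⁻³ / 2.11×10⁻⁵ = 1.83×10⁻⁸ F.
C = C₁ + C₂ = 2.61×10⁻⁸ F.

C ≈ 26.1 nF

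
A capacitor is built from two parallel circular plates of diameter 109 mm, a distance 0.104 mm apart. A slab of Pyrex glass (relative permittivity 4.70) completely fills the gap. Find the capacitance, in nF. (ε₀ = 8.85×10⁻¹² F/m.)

3.73 nF

A = π(109/2 mm)² = 9.33×10⁻³ m².
C = κε₀A/d = 4.70 × 8.85×10⁻¹² × 9.33×10⁻³ / 1.04×10⁻⁴ = 3.73×10⁻⁹ F.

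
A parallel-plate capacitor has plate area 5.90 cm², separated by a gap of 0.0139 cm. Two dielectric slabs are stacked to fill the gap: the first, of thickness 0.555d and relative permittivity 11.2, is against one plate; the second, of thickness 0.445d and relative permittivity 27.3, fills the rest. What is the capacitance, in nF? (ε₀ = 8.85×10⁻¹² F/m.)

A = 5.90 cm² = 5.90×10⁻⁴ m².
Stacked slabs ⇒ two capacitors in series, each with the full plate area.
C₁ = κ₁ε₀A/d₁ = 11.2 × 8.85×10⁻¹² × 5.90×10⁻⁴ / 7.71×10⁻⁵ = 7.58×10⁻¹⁰ F.
C₂ = κ₂ε₀A/d₂ = 27.3 × 8.85×10⁻¹² × 5.90×10⁻⁴ / 6.19×10⁻⁵ = 2.30×10⁻⁹ F.
C = (1/C₁ + 1/C₂)⁻¹ = 5.70×10⁻¹⁰ F.

C ≈ 0.570 nF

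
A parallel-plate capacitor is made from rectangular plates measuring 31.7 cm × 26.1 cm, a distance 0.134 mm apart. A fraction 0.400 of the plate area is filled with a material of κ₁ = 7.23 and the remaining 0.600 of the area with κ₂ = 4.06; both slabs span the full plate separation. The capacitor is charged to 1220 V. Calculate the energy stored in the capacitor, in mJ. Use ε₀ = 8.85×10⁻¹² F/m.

A = 31.7 × 26.1 cm² = 8.27×10⁻² m².
Side-by-side slabs ⇒ two capacitors in parallel, each spanning the full gap.
C₁ = κ₁ε₀A₁/d = 7.23 × 8.85×10⁻¹² × 3.31×10⁻² / 1.34×10⁻⁴ = 1.58×10⁻⁸ F.
C₂ = κ₂ε₀A₂/d = 4.06 × 8.85×10⁻¹² × 4.96×10⁻² / 1.34×10⁻⁴ = 1.33×10⁻⁸ F.
C = C₁ + C₂ = 2.91×10⁻⁸ F.
U = ½CV² = ½ × 2.91×10⁻⁸ × (1220)² = 2.17×10⁻² J.

U ≈ 21.7 mJ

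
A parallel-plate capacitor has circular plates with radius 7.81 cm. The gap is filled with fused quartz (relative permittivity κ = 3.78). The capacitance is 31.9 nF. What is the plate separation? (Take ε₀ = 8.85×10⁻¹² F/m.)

A = π(7.81 cm)² = 1.92×10⁻² m².
d = κε₀A/C = 3.78 × 8.85×10⁻¹² × 1.92×10⁻² / 3.19×10⁻⁸ = 2.01×10⁻⁵ m.

20.1 μm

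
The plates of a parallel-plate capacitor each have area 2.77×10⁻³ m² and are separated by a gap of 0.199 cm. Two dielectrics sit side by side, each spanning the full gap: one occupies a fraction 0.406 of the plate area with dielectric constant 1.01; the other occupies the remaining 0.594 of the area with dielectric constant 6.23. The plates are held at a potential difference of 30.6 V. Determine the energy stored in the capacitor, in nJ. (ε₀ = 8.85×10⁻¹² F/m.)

U ≈ 23.7 nJ

Side-by-side slabs ⇒ two capacitors in parallel, each spanning the full gap.
C₁ = κ₁ε₀A₁/d = 1.01 × 8.85×10⁻¹² × 1.12×10⁻³ / 1.99×10⁻³ = 5.05×10⁻¹² F.
C₂ = κ₂ε₀A₂/d = 6.23 × 8.85×10⁻¹² × 1.65×10⁻³ / 1.99×10⁻³ = 4.56×10⁻¹¹ F.
C = C₁ + C₂ = 5.06×10⁻¹¹ F.
U = ½CV² = ½ × 5.06×10⁻¹¹ × (30.6)² = 2.37×10⁻⁸ J.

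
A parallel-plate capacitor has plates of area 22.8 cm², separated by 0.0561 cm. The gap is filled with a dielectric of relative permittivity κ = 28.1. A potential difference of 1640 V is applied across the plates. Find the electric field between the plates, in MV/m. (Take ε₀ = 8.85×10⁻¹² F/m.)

E = V/d = 1640 / 5.61×10⁻⁴ = 2.92×10⁶ V/m.

2.92 MV/m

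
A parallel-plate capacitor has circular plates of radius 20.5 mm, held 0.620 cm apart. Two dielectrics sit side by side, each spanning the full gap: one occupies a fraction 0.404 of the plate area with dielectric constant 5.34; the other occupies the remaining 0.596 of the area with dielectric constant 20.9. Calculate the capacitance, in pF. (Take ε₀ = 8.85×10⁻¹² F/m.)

A = π(20.5 mm)² = 1.32×10⁻³ m².
Side-by-side slabs ⇒ two capacitors in parallel, each spanning the full gap.
C₁ = κ₁ε₀A₁/d = 5.34 × 8.85×10⁻¹² × 5.33×10⁻⁴ / 6.20×10⁻³ = 4.07×10⁻¹² F.
C₂ = κ₂ε₀A₂/d = 20.9 × 8.85×10⁻¹² × 7.87×10⁻⁴ / 6.20×10⁻³ = 2.35×10⁻¹¹ F.
C = C₁ + C₂ = 2.75×10⁻¹¹ F.

27.5 pF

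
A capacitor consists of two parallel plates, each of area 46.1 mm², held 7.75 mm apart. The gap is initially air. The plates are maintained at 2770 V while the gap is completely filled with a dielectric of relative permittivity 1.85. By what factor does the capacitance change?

C = κε₀A/d scales with κ, so C₂/C₁ = κ = 1.85.

1.85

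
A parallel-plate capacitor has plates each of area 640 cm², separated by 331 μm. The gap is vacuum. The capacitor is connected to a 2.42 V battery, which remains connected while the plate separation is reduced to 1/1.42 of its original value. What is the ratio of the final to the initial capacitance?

C = ε₀A/d scales as 1/d, so C₂/C₁ = d₁/d₂ = 1.42.

C₂/C₁ ≈ 1.42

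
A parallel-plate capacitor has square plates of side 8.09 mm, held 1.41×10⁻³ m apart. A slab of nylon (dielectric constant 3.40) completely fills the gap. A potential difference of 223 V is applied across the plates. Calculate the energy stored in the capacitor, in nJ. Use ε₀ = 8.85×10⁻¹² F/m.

34.7 nJ

A = (8.09 mm)² = 6.54×10⁻⁵ m².
C = κε₀A/d = 3.40 × 8.85×10⁻¹² × 6.54×10⁻⁵ / 1.41×10⁻³ = 1.40×10⁻¹² F.
U = ½CV² = ½ × 1.40×10⁻¹² × (223)² = 3.47×10⁻⁸ J.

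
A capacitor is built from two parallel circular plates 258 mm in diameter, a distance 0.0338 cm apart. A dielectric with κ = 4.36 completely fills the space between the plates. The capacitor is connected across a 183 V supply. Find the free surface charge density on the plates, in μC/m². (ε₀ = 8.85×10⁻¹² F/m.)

A = π(258/2 mm)² = 5.23×10⁻² m².
C = κε₀A/d = 4.36 × 8.85×10⁻¹² × 5.23×10⁻² / 3.38×10⁻⁴ = 5.97×10⁻⁹ F.
σ = Q/A = CV/A = 5.97×10⁻⁹ × 183 / 5.23×10⁻² = 2.09×10⁻⁵ C/m².

20.9 μC/m²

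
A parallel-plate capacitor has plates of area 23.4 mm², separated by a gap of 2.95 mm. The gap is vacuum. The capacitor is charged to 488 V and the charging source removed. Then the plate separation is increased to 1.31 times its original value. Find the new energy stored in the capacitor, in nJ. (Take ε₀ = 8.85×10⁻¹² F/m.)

A = 23.4 mm² = 2.34×10⁻⁵ m².
Initially C₁ = ε₀A/d = 8.85×10⁻¹² × 2.34×10⁻⁵ / 2.95×10⁻³ = 7.02×10⁻¹⁴ F.
U₁ = 8.36×10⁻⁹ J.
Isolated ⇒ Q is held fixed. C₂ = 0.763 C₁ and U = Q²/(2C), so U₂/U₁ = C₁/C₂ = 1.31.
U₂ = 1.31 × 8.36×10⁻⁹ = 1.10×10⁻⁸ J.

U ≈ 11.0 nJ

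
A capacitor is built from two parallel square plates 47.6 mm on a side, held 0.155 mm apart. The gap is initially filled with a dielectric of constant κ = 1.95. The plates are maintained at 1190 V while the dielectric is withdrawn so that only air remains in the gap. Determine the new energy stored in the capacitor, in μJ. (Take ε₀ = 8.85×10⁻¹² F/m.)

91.6 μJ

A = (47.6 mm)² = 2.27×10⁻³ m².
Initially C₁ = κε₀A/d = 1.95 × 8.85×10⁻¹² × 2.27×10⁻³ / 1.55×10⁻⁴ = 2.52×10⁻¹⁰ F.
U₁ = 1.79×10⁻⁴ J.
Battery connected ⇒ V is held fixed. C₂ = 0.513 C₁ and U = ½CV², so U₂/U₁ = C₂/C₁ = 0.513.
U₂ = 0.513 × 1.79×10⁻⁴ = 9.16×10⁻⁵ J.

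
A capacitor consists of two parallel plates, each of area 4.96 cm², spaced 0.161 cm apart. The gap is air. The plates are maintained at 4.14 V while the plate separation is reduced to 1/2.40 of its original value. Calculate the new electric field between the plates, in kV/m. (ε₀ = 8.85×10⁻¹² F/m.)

E ≈ 6.17 kV/m

A = 4.96 cm² = 4.96×10⁻⁴ m².
Initially C₁ = ε₀A/d = 8.85×10⁻¹² × 4.96×10⁻⁴ / 1.61×10⁻³ = 2.73×10⁻¹² F.
E₁ = 2.57×10³ V/m.
Battery connected ⇒ V is held fixed. E = V/d, so E₂/E₁ = d₁/d₂ = 2.40.
E₂ = 2.40 × 2.57×10³ = 6.17×10³ V/m.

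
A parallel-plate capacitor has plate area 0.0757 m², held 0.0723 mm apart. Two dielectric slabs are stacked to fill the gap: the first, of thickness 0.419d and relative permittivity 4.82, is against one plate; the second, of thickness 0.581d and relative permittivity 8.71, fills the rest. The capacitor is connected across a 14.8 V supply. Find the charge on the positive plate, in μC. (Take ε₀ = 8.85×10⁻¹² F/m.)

0.893 μC

Stacked slabs ⇒ two capacitors in series, each with the full plate area.
C₁ = κ₁ε₀A/d₁ = 4.82 × 8.85×10⁻¹² × 7.57×10⁻² / 3.03×10⁻⁵ = 1.07×10⁻⁷ F.
C₂ = κ₂ε₀A/d₂ = 8.71 × 8.85×10⁻¹² × 7.57×10⁻² / 4.20×10⁻⁵ = 1.39×10⁻⁷ F.
C = (1/C₁ + 1/C₂)⁻¹ = 6.03×10⁻⁸ F.
Q = CV = 6.03×10⁻⁸ × 14.8 = 8.93×10⁻⁷ C.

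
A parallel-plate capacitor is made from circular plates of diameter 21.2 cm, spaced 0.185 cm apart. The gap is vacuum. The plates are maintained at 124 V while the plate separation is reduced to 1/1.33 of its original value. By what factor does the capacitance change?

C₂/C₁ ≈ 1.33

C = ε₀A/d scales as 1/d, so C₂/C₁ = d₁/d₂ = 1.33.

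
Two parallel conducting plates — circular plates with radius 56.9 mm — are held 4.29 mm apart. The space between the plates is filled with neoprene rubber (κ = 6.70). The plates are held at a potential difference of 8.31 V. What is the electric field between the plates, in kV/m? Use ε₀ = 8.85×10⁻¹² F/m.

E ≈ 1.94 kV/m

E = V/d = 8.31 / 4.29×10⁻³ = 1.94×10³ V/m.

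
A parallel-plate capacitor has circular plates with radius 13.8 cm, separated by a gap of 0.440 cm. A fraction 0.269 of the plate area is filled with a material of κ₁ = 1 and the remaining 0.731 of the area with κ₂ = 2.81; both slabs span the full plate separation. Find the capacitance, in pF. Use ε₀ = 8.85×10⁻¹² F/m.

C ≈ 280 pF

A = π(13.8 cm)² = 5.98×10⁻² m².
Side-by-side slabs ⇒ two capacitors in parallel, each spanning the full gap.
C₁ = κ₁ε₀A₁/d = 1.00 × 8.85×10⁻¹² × 1.61×10⁻² / 4.40×10⁻³ = 3.24×10⁻¹¹ F.
C₂ = κ₂ε₀A₂/d = 2.81 × 8.85×10⁻¹² × 4.37×10⁻² / 4.40×10⁻³ = 2.47×10⁻¹⁰ F.
C = C₁ + C₂ = 2.80×10⁻¹⁰ F.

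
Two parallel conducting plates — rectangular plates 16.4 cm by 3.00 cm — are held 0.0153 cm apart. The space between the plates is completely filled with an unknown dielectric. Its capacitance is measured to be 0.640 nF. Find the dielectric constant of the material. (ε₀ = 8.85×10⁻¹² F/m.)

κ ≈ 2.25

A = 16.4 × 3.00 cm² = 4.92×10⁻³ m².
κ = Cd/(ε₀A) = 6.40×10⁻¹⁰ × 1.53×10⁻⁴ / (8.85×10⁻¹² × 4.92×10⁻³) = 2.25.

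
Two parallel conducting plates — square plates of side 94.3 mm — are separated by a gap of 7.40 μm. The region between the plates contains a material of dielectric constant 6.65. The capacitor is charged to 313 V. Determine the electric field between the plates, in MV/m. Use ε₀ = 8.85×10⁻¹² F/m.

E = V/d = 313 / 7.40×10⁻⁶ = 4.23×10⁷ V/m.

E ≈ 42.3 MV/m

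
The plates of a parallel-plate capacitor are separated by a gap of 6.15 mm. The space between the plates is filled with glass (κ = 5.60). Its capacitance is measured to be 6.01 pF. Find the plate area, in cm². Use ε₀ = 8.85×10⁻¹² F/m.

A = Cd/(κε₀) = 6.01×10⁻¹² × 6.15×10⁻³ / (5.60 × 8.85×10⁻¹²) = 7.46×10⁻⁴ m².

7.46 cm²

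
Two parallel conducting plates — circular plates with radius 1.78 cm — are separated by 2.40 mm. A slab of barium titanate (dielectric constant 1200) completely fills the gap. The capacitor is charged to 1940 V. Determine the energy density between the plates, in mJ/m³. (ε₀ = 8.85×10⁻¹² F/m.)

u ≈ 3.47×10⁶ mJ/m³

E = V/d = 1940 / 2.40×10⁻³ = 8.08×10⁵ V/m.
u = ½κε₀E² = ½ × 1200 × 8.85×10⁻¹² × (8.08×10⁵)² = 3.47×10³ J/m³.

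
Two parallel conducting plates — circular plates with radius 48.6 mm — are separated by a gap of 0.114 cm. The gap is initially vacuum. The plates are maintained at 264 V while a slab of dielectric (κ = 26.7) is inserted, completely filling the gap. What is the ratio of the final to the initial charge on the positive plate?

Battery connected ⇒ V is held fixed.
C₂ = 26.7 C₁ and Q = CV, so Q₂/Q₁ = C₂/C₁ = 26.7.

Q₂/Q₁ ≈ 26.7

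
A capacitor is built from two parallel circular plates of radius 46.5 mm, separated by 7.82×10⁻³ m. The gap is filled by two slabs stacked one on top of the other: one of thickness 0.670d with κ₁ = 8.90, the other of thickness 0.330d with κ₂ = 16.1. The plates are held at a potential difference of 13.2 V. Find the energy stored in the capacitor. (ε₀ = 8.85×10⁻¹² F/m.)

U ≈ 6.99 nJ

A = π(46.5 mm)² = 6.79×10⁻³ m².
Stacked slabs ⇒ two capacitors in series, each with the full plate area.
C₁ = κ₁ε₀A/d₁ = 8.90 × 8.85×10⁻¹² × 6.79×10⁻³ / 5.24×10⁻³ = 1.02×10⁻¹⁰ F.
C₂ = κ₂ε₀A/d₂ = 16.1 × 8.85×10⁻¹² × 6.79×10⁻³ / 2.58×10⁻³ = 3.75×10⁻¹⁰ F.
C = (1/C₁ + 1/C₂)⁻¹ = 8.03×10⁻¹¹ F.
U = ½CV² = ½ × 8.03×10⁻¹¹ × (13.2)² = 6.99×10⁻⁹ J.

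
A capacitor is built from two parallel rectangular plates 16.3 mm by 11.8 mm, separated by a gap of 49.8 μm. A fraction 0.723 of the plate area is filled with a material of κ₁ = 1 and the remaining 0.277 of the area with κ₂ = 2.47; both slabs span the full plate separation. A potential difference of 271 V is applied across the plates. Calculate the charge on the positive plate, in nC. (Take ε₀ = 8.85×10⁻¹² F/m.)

A = 16.3 × 11.8 mm² = 1.92×10⁻⁴ m².
Side-by-side slabs ⇒ two capacitors in parallel, each spanning the full gap.
C₁ = κ₁ε₀A₁/d = 1.00 × 8.85×10⁻¹² × 1.39×10⁻⁴ / 4.98×10⁻⁵ = 2.47×10⁻¹¹ F.
C₂ = κ₂ε₀A₂/d = 2.47 × 8.85×10⁻¹² × 5.33×10⁻⁵ / 4.98×10⁻⁵ = 2.34×10⁻¹¹ F.
C = C₁ + C₂ = 4.81×10⁻¹¹ F.
Q = CV = 4.81×10⁻¹¹ × 271 = 1.30×10⁻⁸ C.

Q ≈ 13.0 nC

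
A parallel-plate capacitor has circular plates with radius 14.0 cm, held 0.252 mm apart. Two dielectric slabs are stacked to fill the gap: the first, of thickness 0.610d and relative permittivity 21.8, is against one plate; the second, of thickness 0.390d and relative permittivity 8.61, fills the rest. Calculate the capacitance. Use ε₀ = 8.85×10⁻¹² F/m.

29.5 nF

A = π(14.0 cm)² = 6.16×10⁻² m².
Stacked slabs ⇒ two capacitors in series, each with the full plate area.
C₁ = κ₁ε₀A/d₁ = 21.8 × 8.85×10⁻¹² × 6.16×10⁻² / 1.54×10⁻⁴ = 7.73×10⁻⁸ F.
C₂ = κ₂ε₀A/d₂ = 8.61 × 8.85×10⁻¹² × 6.16×10⁻² / 9.83×10⁻⁵ = 4.77×10⁻⁸ F.
C = (1/C₁ + 1/C₂)⁻¹ = 2.95×10⁻⁸ F.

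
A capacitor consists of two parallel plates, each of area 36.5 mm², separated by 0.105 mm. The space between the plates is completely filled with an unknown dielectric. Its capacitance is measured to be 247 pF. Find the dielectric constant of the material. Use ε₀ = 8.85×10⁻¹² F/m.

A = 36.5 mm² = 3.65×10⁻⁵ m².
κ = Cd/(ε₀A) = 2.47×10⁻¹⁰ × 1.05×10⁻⁴ / (8.85×10⁻¹² × 3.65×10⁻⁵) = 80.3.

80.3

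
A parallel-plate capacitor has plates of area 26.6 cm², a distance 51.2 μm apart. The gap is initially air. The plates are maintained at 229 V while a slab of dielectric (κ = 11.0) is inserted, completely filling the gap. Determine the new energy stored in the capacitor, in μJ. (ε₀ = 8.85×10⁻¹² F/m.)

A = 26.6 cm² = 2.66×10⁻³ m².
Initially C₁ = ε₀A/d = 8.85×10⁻¹² × 2.66×10⁻³ / 5.12×10⁻⁵ = 4.60×10⁻¹⁰ F.
U₁ = 1.21×10⁻⁵ J.
Battery connected ⇒ V is held fixed. C₂ = 11.0 C₁ and U = ½CV², so U₂/U₁ = C₂/C₁ = 11.0.
U₂ = 11.0 × 1.21×10⁻⁵ = 1.33×10⁻⁴ J.

133 μJ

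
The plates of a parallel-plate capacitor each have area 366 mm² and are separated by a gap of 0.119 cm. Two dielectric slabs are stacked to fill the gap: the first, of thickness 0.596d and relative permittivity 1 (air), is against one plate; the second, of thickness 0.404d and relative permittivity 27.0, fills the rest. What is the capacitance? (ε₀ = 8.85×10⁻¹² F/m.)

C ≈ 4.46 pF

A = 366 mm² = 3.66×10⁻⁴ m².
Stacked slabs ⇒ two capacitors in series, each with the full plate area.
C₁ = κ₁ε₀A/d₁ = 1.00 × 8.85×10⁻¹² × 3.66×10⁻⁴ / 7.09×10⁻⁴ = 4.57×10⁻¹² F.
C₂ = κ₂ε₀A/d₂ = 27.0 × 8.85×10⁻¹² × 3.66×10⁻⁴ / 4.81×10⁻⁴ = 1.82×10⁻¹⁰ F.
C = (1/C₁ + 1/C₂)⁻¹ = 4.46×10⁻¹² F.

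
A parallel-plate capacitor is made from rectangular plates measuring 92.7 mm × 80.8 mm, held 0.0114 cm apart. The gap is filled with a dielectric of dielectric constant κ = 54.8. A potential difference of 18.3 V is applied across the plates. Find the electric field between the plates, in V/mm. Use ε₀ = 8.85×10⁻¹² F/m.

E ≈ 161 V/mm

E = V/d = 18.3 / 1.14×10⁻⁴ = 1.61×10⁵ V/m.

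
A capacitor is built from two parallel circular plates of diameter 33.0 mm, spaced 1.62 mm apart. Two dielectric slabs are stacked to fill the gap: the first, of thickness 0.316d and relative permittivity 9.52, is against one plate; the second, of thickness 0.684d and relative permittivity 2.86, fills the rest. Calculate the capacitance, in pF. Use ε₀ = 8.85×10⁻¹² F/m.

C ≈ 17.2 pF

A = π(33.0/2 mm)² = 8.55×10⁻⁴ m².
Stacked slabs ⇒ two capacitors in series, each with the full plate area.
C₁ = κ₁ε₀A/d₁ = 9.52 × 8.85×10⁻¹² × 8.55×10⁻⁴ / 5.12×10⁻⁴ = 1.41×10⁻¹⁰ F.
C₂ = κ₂ε₀A/d₂ = 2.86 × 8.85×10⁻¹² × 8.55×10⁻⁴ / 1.11×10⁻³ = 1.95×10⁻¹¹ F.
C = (1/C₁ + 1/C₂)⁻¹ = 1.72×10⁻¹¹ F.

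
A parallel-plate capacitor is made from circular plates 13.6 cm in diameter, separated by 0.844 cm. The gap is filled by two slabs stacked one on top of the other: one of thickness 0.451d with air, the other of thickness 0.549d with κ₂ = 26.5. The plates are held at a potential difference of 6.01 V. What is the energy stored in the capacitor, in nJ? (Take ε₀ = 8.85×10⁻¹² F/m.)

A = π(13.6/2 cm)² = 1.45×10⁻² m².
Stacked slabs ⇒ two capacitors in series, each with the full plate area.
C₁ = κ₁ε₀A/d₁ = 1.00 × 8.85×10⁻¹² × 1.45×10⁻² / 3.81×10⁻³ = 3.38×10⁻¹¹ F.
C₂ = κ₂ε₀A/d₂ = 26.5 × 8.85×10⁻¹² × 1.45×10⁻² / 4.63×10⁻³ = 7.35×10⁻¹⁰ F.
C = (1/C₁ + 1/C₂)⁻¹ = 3.23×10⁻¹¹ F.
U = ½CV² = ½ × 3.23×10⁻¹¹ × (6.01)² = 5.83×10⁻¹⁰ J.

0.583 nJ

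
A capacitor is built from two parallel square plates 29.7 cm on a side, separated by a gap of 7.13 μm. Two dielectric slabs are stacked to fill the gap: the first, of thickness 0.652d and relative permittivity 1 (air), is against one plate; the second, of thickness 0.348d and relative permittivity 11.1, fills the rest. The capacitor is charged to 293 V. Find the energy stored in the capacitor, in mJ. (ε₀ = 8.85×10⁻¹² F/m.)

U ≈ 6.88 mJ

A = (29.7 cm)² = 8.82×10⁻² m².
Stacked slabs ⇒ two capacitors in series, each with the full plate area.
C₁ = κ₁ε₀A/d₁ = 1.00 × 8.85×10⁻¹² × 8.82×10⁻² / 4.65×10⁻⁶ = 1.68×10⁻⁷ F.
C₂ = κ₂ε₀A/d₂ = 11.1 × 8.85×10⁻¹² × 8.82×10⁻² / 2.48×10⁻⁶ = 3.49×10⁻⁶ F.
C = (1/C₁ + 1/C₂)⁻¹ = 1.60×10⁻⁷ F.
U = ½CV² = ½ × 1.60×10⁻⁷ × (293)² = 6.88×10⁻³ J.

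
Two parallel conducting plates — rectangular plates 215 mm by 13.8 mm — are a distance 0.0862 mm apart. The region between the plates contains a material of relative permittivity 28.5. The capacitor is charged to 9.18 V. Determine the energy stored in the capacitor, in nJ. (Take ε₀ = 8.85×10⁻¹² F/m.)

A = 215 × 13.8 mm² = 2.97×10⁻³ m².
C = κε₀A/d = 28.5 × 8.85×10⁻¹² × 2.97×10⁻³ / 8.62×10⁻⁵ = 8.68×10⁻⁹ F.
U = ½CV² = ½ × 8.68×10⁻⁹ × (9.18)² = 3.66×10⁻⁷ J.

366 nJ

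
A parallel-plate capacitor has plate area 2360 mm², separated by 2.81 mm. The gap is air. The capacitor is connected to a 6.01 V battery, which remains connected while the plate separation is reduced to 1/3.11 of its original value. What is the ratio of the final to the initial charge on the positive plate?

3.11

Battery connected ⇒ V is held fixed.
C₂ = 3.11 C₁ and Q = CV, so Q₂/Q₁ = C₂/C₁ = 3.11.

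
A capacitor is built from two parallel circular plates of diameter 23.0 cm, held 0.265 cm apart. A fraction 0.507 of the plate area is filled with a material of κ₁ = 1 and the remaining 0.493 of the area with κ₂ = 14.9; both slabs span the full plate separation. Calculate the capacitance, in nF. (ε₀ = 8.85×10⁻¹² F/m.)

A = π(23.0/2 cm)² = 4.15×10⁻² m².
Side-by-side slabs ⇒ two capacitors in parallel, each spanning the full gap.
C₁ = κ₁ε₀A₁/d = 1.00 × 8.85×10⁻¹² × 2.11×10⁻² / 2.65×10⁻³ = 7.03×10⁻¹¹ F.
C₂ = κ₂ε₀A₂/d = 14.9 × 8.85×10⁻¹² × 2.05×10⁻² / 2.65×10⁻³ = 1.02×10⁻⁹ F.
C = C₁ + C₂ = 1.09×10⁻⁹ F.

C ≈ 1.09 nF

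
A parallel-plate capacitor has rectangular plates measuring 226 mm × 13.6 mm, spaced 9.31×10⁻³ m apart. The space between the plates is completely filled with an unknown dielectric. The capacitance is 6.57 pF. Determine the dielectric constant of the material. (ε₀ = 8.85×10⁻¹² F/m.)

κ ≈ 2.25

A = 226 × 13.6 mm² = 3.07×10⁻³ m².
κ = Cd/(ε₀A) = 6.57×10⁻¹² × 9.31×10⁻³ / (8.85×10⁻¹² × 3.07×10⁻³) = 2.25.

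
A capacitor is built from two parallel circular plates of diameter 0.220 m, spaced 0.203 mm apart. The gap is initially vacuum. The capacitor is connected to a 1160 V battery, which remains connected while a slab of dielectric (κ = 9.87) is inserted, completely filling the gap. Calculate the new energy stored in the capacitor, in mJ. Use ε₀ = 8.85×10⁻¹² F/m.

A = π(0.220/2 m)² = 3.80×10⁻² m².
Initially C₁ = ε₀A/d = 8.85×10⁻¹² × 3.80×10⁻² / 2.03×10⁻⁴ = 1.66×10⁻⁹ F.
U₁ = 1.11×10⁻³ J.
Battery connected ⇒ V is held fixed. C₂ = 9.87 C₁ and U = ½CV², so U₂/U₁ = C₂/C₁ = 9.87.
U₂ = 9.87 × 1.11×10⁻³ = 1.10×10⁻² J.

11.0 mJ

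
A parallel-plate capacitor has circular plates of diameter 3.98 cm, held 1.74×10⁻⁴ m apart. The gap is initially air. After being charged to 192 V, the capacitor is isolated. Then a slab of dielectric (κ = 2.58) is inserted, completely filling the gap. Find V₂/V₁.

Isolated ⇒ Q is held fixed.
C₂ = 2.58 C₁ and V = Q/C, so V₂/V₁ = C₁/C₂ = 0.388.

0.388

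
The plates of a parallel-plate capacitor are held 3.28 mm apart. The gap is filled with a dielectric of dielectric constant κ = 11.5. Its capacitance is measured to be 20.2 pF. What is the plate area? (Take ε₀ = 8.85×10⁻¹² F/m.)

A ≈ 6.51 cm²

A = Cd/(κε₀) = 2.02×10⁻¹¹ × 3.28×10⁻³ / (11.5 × 8.85×10⁻¹²) = 6.51×10⁻⁴ m².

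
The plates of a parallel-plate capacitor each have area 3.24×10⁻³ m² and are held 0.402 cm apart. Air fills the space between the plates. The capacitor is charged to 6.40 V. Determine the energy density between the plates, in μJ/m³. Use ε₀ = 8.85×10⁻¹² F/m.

11.2 μJ/m³

E = V/d = 6.40 / 4.02×10⁻³ = 1.59×10³ V/m.
u = ½ε₀E² = ½ × 8.85×10⁻¹² × (1.59×10³)² = 1.12×10⁻⁵ J/m³.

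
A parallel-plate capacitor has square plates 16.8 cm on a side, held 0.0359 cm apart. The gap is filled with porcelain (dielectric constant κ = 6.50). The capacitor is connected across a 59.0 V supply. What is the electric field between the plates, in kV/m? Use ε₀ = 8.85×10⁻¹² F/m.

E = V/d = 59.0 / 3.59×10⁻⁴ = 1.64×10⁵ V/m.

164 kV/m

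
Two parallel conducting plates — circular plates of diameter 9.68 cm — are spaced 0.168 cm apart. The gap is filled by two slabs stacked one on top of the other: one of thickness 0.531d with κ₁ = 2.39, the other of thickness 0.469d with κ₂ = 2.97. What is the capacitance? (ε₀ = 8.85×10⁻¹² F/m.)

A = π(9.68/2 cm)² = 7.36×10⁻³ m².
Stacked slabs ⇒ two capacitors in series, each with the full plate area.
C₁ = κ₁ε₀A/d₁ = 2.39 × 8.85×10⁻¹² × 7.36×10⁻³ / 8.92×10⁻⁴ = 1.74×10⁻¹⁰ F.
C₂ = κ₂ε₀A/d₂ = 2.97 × 8.85×10⁻¹² × 7.36×10⁻³ / 7.88×10⁻⁴ = 2.46×10⁻¹⁰ F.
C = (1/C₁ + 1/C₂)⁻¹ = 1.02×10⁻¹⁰ F.

102 pF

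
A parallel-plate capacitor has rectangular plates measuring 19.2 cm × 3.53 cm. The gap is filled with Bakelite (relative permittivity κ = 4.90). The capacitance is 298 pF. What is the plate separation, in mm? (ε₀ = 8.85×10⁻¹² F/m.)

A = 19.2 × 3.53 cm² = 6.78×10⁻³ m².
d = κε₀A/C = 4.90 × 8.85×10⁻¹² × 6.78×10⁻³ / 2.98×10⁻¹⁰ = 9.86×10⁻⁴ m.

0.986 mm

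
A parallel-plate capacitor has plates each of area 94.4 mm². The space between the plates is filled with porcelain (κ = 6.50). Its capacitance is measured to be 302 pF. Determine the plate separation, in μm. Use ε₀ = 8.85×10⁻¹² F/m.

A = 94.4 mm² = 9.44×10⁻⁵ m².
d = κε₀A/C = 6.50 × 8.85×10⁻¹² × 9.44×10⁻⁵ / 3.02×10⁻¹⁰ = 1.80×10⁻⁵ m.

18.0 μm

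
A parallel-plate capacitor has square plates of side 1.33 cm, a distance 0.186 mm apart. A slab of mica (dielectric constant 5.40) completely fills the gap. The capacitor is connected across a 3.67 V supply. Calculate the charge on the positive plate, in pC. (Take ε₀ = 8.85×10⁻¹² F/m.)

Q ≈ 167 pC

A = (1.33 cm)² = 1.77×10⁻⁴ m².
C = κε₀A/d = 5.40 × 8.85×10⁻¹² × 1.77×10⁻⁴ / 1.86×10⁻⁴ = 4.54×10⁻¹¹ F.
Q = CV = 4.54×10⁻¹¹ × 3.67 = 1.67×10⁻¹⁰ C.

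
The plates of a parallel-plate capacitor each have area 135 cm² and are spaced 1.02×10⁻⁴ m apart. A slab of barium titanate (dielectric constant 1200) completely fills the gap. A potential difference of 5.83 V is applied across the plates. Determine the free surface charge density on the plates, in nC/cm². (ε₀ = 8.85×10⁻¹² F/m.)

A = 135 cm² = 1.35×10⁻² m².
C = κε₀A/d = 1200 × 8.85×10⁻¹² × 1.35×10⁻² / 1.02×10⁻⁴ = 1.41×10⁻⁶ F.
σ = Q/A = CV/A = 1.41×10⁻⁶ × 5.83 / 1.35×10⁻² = 6.07×10⁻⁴ C/m².

σ ≈ 60.7 nC/cm²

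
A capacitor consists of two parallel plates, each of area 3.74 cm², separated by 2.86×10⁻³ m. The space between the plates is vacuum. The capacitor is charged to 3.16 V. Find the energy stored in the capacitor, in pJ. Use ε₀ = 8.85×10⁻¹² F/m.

5.78 pJ

A = 3.74 cm² = 3.74×10⁻⁴ m².
C = ε₀A/d = 8.85×10⁻¹² × 3.74×10⁻⁴ / 2.86×10⁻³ = 1.16×10⁻¹² F.
U = ½CV² = ½ × 1.16×10⁻¹² × (3.16)² = 5.78×10⁻¹² J.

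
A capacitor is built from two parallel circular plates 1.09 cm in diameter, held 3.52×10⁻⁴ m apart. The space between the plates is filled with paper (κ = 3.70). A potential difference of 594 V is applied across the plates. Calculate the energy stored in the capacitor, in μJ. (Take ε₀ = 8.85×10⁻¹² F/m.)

A = π(1.09/2 cm)² = 9.33×10⁻⁵ m².
C = κε₀A/d = 3.70 × 8.85×10⁻¹² × 9.33×10⁻⁵ / 3.52×10⁻⁴ = 8.68×10⁻¹² F.
U = ½CV² = ½ × 8.68×10⁻¹² × (594)² = 1.53×10⁻⁶ J.

1.53 μJ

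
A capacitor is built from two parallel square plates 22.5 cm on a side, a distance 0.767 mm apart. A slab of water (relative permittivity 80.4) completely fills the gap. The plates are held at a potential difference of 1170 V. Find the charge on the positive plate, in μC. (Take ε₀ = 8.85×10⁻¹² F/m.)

A = (22.5 cm)² = 5.06×10⁻² m².
C = κε₀A/d = 80.4 × 8.85×10⁻¹² × 5.06×10⁻² / 7.67×10⁻⁴ = 4.70×10⁻⁸ F.
Q = CV = 4.70×10⁻⁸ × 1170 = 5.49×10⁻⁵ C.

Q ≈ 54.9 μC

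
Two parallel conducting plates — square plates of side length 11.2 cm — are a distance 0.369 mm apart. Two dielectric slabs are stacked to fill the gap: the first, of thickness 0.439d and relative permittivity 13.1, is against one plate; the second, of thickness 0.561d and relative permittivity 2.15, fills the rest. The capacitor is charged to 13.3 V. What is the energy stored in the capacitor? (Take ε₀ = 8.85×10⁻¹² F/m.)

U ≈ 90.4 nJ

A = (11.2 cm)² = 1.25×10⁻² m².
Stacked slabs ⇒ two capacitors in series, each with the full plate area.
C₁ = κ₁ε₀A/d₁ = 13.1 × 8.85×10⁻¹² × 1.25×10⁻² / 1.62×10⁻⁴ = 8.98×10⁻⁹ F.
C₂ = κ₂ε₀A/d₂ = 2.15 × 8.85×10⁻¹² × 1.25×10⁻² / 2.07×10⁻⁴ = 1.15×10⁻⁹ F.
C = (1/C₁ + 1/C₂)⁻¹ = 1.02×10⁻⁹ F.
U = ½CV² = ½ × 1.02×10⁻⁹ × (13.3)² = 9.04×10⁻⁸ J.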